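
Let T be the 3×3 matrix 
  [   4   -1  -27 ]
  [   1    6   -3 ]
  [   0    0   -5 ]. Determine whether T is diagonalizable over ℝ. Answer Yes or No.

No

Characteristic polynomial: p(λ) = λ^3 - 5λ^2 - 25λ + 125 = (λ - 5)^2(λ + 5).
λ = 5 has algebraic multiplicity 2; rank(T − 5I) = 2, so geometric multiplicity = 1.
Geometric multiplicity < algebraic multiplicity, so T is not diagonalizable.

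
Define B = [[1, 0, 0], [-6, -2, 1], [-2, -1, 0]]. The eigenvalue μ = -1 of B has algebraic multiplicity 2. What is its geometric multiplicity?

1

B + 1I = [[2, 0, 0], [-6, -1, 1], [-2, -1, 1]].
This matrix has rank 2, so its null space has dimension 3 − 2 = 1.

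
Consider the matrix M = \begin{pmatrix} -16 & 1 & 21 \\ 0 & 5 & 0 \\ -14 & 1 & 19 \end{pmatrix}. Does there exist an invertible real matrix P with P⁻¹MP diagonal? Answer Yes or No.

No

Characteristic polynomial: p(r) = r^3 - 8r^2 + 5r + 50 = (r - 5)^2(r + 2).
r = 5 has algebraic multiplicity 2; rank(M − 5I) = 2, so geometric multiplicity = 1.
Geometric multiplicity < algebraic multiplicity, so M is not diagonalizable.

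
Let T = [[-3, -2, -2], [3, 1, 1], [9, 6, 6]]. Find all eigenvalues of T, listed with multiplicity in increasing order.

Characteristic polynomial: p(λ) = λ^3 - 4λ^2 + 3λ = λ(λ - 3)(λ - 1).
Roots (with multiplicity): 0, 1, 3.

0, 1, 3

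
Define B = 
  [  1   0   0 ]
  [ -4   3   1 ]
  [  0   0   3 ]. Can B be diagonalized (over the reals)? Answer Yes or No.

No

Characteristic polynomial: p(μ) = μ^3 - 7μ^2 + 15μ - 9 = (μ - 3)^2(μ - 1).
μ = 3 has algebraic multiplicity 2; rank(B − 3I) = 2, so geometric multiplicity = 1.
Geometric multiplicity < algebraic multiplicity, so B is not diagonalizable.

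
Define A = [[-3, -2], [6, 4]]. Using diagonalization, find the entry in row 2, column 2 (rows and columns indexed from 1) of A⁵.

Characteristic polynomial: r^2 - r = r(r - 1), so the eigenvalues are 0, 1.
r=1: eigenvector (1, -2).
r=0: eigenvector (2, -3).
P = [[1, 2], [-2, -3]], D = diag(1, 0), P⁻¹ = [[-3, -2], [2, 1]].
A⁵ = P·diag(1, 0)·P⁻¹ = [[-3, -2], [6, 4]].
The requested entry is 4.

4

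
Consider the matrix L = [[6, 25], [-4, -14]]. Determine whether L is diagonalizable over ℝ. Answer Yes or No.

No

Characteristic polynomial: p(t) = t^2 + 8t + 16 = (t + 4)^2.
t = -4 has algebraic multiplicity 2; rank(L + 4I) = 1, so geometric multiplicity = 1.
Geometric multiplicity < algebraic multiplicity, so L is not diagonalizable.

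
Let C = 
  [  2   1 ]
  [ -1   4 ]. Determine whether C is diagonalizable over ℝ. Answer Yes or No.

Characteristic polynomial: p(μ) = μ^2 - 6μ + 9 = (μ - 3)^2.
μ = 3 has algebraic multiplicity 2; rank(C − 3I) = 1, so geometric multiplicity = 1.
Geometric multiplicity < algebraic multiplicity, so C is not diagonalizable.

No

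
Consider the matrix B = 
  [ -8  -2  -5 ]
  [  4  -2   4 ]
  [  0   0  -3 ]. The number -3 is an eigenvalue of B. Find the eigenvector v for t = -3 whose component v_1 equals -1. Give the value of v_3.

B + 3I = [[-5, -2, -5], [4, 1, 4], [0, 0, 0]].
Solving (B + 3I)v = 0 gives the eigenspace spanned by (-1, 0, 1).
With v_1 = -1, v = (-1, 0, 1), so v_3 = 1.

1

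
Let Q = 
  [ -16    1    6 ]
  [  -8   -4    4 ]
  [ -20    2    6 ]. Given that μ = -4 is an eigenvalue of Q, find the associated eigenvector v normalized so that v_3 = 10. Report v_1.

5

Q + 4I = [[-12, 1, 6], [-8, 0, 4], [-20, 2, 10]].
Solving (Q + 4I)v = 0 gives the eigenspace spanned by (5, 0, 10).
With v_3 = 10, v = (5, 0, 10), so v_1 = 5.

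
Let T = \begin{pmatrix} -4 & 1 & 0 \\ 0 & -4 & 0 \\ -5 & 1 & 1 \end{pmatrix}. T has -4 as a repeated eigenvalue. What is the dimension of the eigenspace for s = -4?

1

T + 4I = [[0, 1, 0], [0, 0, 0], [-5, 1, 5]].
This matrix has rank 2, so its null space has dimension 3 − 2 = 1.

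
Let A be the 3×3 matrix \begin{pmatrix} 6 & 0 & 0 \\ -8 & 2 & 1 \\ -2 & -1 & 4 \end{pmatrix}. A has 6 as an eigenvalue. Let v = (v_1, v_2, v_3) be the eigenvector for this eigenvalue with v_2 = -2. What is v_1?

1

A − 6I = [[0, 0, 0], [-8, -4, 1], [-2, -1, -2]].
Solving (A − 6I)v = 0 gives the eigenspace spanned by (1, -2, 0).
With v_2 = -2, v = (1, -2, 0), so v_1 = 1.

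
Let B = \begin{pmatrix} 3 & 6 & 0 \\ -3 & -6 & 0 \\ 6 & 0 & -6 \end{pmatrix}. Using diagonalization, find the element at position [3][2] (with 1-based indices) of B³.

Characteristic polynomial: s^3 + 9s^2 + 18s = s(s + 3)(s + 6), so the eigenvalues are -6, -3, 0.
s=0: eigenvector (2, -1, 2).
s=-3: eigenvector (-1, 1, -2).
s=-6: eigenvector (0, 0, 1).
P = [[2, -1, 0], [-1, 1, 0], [2, -2, 1]], D = diag(0, -3, -6), P⁻¹ = [[1, 1, 0], [1, 2, 0], [0, 2, 1]].
B³ = P·diag(0, -27, -216)·P⁻¹ = [[27, 54, 0], [-27, -54, 0], [54, -324, -216]].
The requested entry is -324.

-324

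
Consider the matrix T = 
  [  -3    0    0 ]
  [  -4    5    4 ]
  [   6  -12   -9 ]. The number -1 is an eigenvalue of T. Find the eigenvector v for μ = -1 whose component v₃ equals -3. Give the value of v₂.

2

T + 1I = [[-2, 0, 0], [-4, 6, 4], [6, -12, -8]].
Solving (T + 1I)v = 0 gives the eigenspace spanned by (0, 2, -3).
With v₃ = -3, v = (0, 2, -3), so v₂ = 2.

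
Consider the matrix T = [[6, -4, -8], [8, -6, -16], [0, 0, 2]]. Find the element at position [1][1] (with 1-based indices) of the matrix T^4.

Characteristic polynomial: s^3 - 2s^2 - 4s + 8 = (s - 2)^2(s + 2), so the eigenvalues are -2, 2, 2.
s=2: eigenvector (1, 1, 0).
s=-2: eigenvector (1, 2, 0).
s=2: eigenvector (-1, -3, 1).
P = [[1, 1, -1], [1, 2, -3], [0, 0, 1]], D = diag(2, -2, 2), P⁻¹ = [[2, -1, -1], [-1, 1, 2], [0, 0, 1]].
T⁴ = P·diag(16, 16, 16)·P⁻¹ = [[16, 0, 0], [0, 16, 0], [0, 0, 16]].
The requested entry is 16.

16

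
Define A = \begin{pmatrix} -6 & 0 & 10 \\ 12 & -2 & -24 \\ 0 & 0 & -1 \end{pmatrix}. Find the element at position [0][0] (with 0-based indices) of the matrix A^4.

1296

Characteristic polynomial: μ^3 + 9μ^2 + 20μ + 12 = (μ + 1)(μ + 2)(μ + 6), so the eigenvalues are -6, -2, -1.
μ=-6: eigenvector (1, -3, 0).
μ=-1: eigenvector (2, 0, 1).
μ=-2: eigenvector (0, 1, 0).
P = [[1, 2, 0], [-3, 0, 1], [0, 1, 0]], D = diag(-6, -1, -2), P⁻¹ = [[1, 0, -2], [0, 0, 1], [3, 1, -6]].
A⁴ = P·diag(1296, 1, 16)·P⁻¹ = [[1296, 0, -2590], [-3840, 16, 7680], [0, 0, 1]].
The requested entry is 1296.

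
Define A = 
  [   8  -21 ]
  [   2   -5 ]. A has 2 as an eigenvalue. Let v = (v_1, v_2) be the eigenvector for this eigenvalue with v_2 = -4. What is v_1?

A − 2I = [[6, -21], [2, -7]].
Solving (A − 2I)v = 0 gives the eigenspace spanned by (-14, -4).
With v_2 = -4, v = (-14, -4), so v_1 = -14.

-14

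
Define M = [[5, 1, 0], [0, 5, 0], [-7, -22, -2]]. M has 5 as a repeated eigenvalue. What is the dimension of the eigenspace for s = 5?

1

M − 5I = [[0, 1, 0], [0, 0, 0], [-7, -22, -7]].
This matrix has rank 2, so its null space has dimension 3 − 2 = 1.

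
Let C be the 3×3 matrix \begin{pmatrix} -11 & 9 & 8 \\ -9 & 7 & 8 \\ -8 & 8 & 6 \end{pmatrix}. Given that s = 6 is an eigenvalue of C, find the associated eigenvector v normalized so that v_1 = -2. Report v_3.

C − 6I = [[-17, 9, 8], [-9, 1, 8], [-8, 8, 0]].
Solving (C − 6I)v = 0 gives the eigenspace spanned by (-2, -2, -2).
With v_1 = -2, v = (-2, -2, -2), so v_3 = -2.

-2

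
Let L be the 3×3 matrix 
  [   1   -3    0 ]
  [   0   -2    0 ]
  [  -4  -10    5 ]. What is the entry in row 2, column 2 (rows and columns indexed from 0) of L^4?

Characteristic polynomial: μ^3 - 4μ^2 - 7μ + 10 = (μ - 5)(μ - 1)(μ + 2), so the eigenvalues are -2, 1, 5.
μ=1: eigenvector (-1, 0, -1).
μ=-2: eigenvector (1, 1, 2).
μ=5: eigenvector (0, 0, 1).
P = [[-1, 1, 0], [0, 1, 0], [-1, 2, 1]], D = diag(1, -2, 5), P⁻¹ = [[-1, 1, 0], [0, 1, 0], [-1, -1, 1]].
L⁴ = P·diag(1, 16, 625)·P⁻¹ = [[1, 15, 0], [0, 16, 0], [-624, -594, 625]].
The requested entry is 625.

625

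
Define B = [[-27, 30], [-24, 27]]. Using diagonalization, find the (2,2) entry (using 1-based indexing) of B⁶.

Characteristic polynomial: λ^2 - 9 = (λ - 3)(λ + 3), so the eigenvalues are -3, 3.
λ=3: eigenvector (1, 1).
λ=-3: eigenvector (5, 4).
P = [[1, 5], [1, 4]], D = diag(3, -3), P⁻¹ = [[-4, 5], [1, -1]].
B⁶ = P·diag(729, 729)·P⁻¹ = [[729, 0], [0, 729]].
The requested entry is 729.

729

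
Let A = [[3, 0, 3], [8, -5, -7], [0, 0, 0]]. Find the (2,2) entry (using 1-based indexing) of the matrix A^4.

625

Characteristic polynomial: r^3 + 2r^2 - 15r = r(r - 3)(r + 5), so the eigenvalues are -5, 0, 3.
r=3: eigenvector (1, 1, 0).
r=0: eigenvector (-1, -3, 1).
r=-5: eigenvector (0, 1, 0).
P = [[1, -1, 0], [1, -3, 1], [0, 1, 0]], D = diag(3, 0, -5), P⁻¹ = [[1, 0, 1], [0, 0, 1], [-1, 1, 2]].
A⁴ = P·diag(81, 0, 625)·P⁻¹ = [[81, 0, 81], [-544, 625, 1331], [0, 0, 0]].
The requested entry is 625.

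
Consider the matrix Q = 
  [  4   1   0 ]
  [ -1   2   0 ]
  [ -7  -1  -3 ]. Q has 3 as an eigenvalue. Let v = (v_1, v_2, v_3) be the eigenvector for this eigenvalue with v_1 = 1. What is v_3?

Q − 3I = [[1, 1, 0], [-1, -1, 0], [-7, -1, -6]].
Solving (Q − 3I)v = 0 gives the eigenspace spanned by (1, -1, -1).
With v_1 = 1, v = (1, -1, -1), so v_3 = -1.

-1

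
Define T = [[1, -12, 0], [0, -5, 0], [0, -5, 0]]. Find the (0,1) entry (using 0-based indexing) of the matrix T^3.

Characteristic polynomial: s^3 + 4s^2 - 5s = s(s - 1)(s + 5), so the eigenvalues are -5, 0, 1.
s=1: eigenvector (1, 0, 0).
s=-5: eigenvector (2, 1, 1).
s=0: eigenvector (0, 0, 1).
P = [[1, 2, 0], [0, 1, 0], [0, 1, 1]], D = diag(1, -5, 0), P⁻¹ = [[1, -2, 0], [0, 1, 0], [0, -1, 1]].
T³ = P·diag(1, -125, 0)·P⁻¹ = [[1, -252, 0], [0, -125, 0], [0, -125, 0]].
The requested entry is -252.

-252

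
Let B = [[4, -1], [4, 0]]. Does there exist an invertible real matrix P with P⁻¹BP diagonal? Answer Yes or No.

No

Characteristic polynomial: p(t) = t^2 - 4t + 4 = (t - 2)^2.
t = 2 has algebraic multiplicity 2; rank(B − 2I) = 1, so geometric multiplicity = 1.
Geometric multiplicity < algebraic multiplicity, so B is not diagonalizable.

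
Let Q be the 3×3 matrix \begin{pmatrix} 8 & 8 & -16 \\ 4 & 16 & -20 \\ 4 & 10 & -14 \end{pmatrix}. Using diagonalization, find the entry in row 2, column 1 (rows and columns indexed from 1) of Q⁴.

256

Characteristic polynomial: λ^3 - 10λ^2 + 24λ = λ(λ - 6)(λ - 4), so the eigenvalues are 0, 4, 6.
λ=0: eigenvector (1, 1, 1).
λ=6: eigenvector (0, 2, 1).
λ=4: eigenvector (-2, -1, -1).
P = [[1, 0, -2], [1, 2, -1], [1, 1, -1]], D = diag(0, 6, 4), P⁻¹ = [[-1, -2, 4], [0, 1, -1], [-1, -1, 2]].
Q⁴ = P·diag(0, 1296, 256)·P⁻¹ = [[512, 512, -1024], [256, 2848, -3104], [256, 1552, -1808]].
The requested entry is 256.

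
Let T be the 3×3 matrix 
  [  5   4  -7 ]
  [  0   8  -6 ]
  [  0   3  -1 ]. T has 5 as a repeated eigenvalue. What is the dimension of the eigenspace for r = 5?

1

T − 5I = [[0, 4, -7], [0, 3, -6], [0, 3, -6]].
This matrix has rank 2, so its null space has dimension 3 − 2 = 1.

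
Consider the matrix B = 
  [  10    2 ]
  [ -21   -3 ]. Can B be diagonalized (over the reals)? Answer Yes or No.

Characteristic polynomial: p(μ) = μ^2 - 7μ + 12 = (μ - 4)(μ - 3).
All 2 eigenvalues are distinct, so B is diagonalizable.

Yes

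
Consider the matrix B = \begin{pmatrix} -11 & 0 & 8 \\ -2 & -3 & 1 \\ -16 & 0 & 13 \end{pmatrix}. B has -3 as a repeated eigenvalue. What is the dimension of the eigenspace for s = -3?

1

B + 3I = [[-8, 0, 8], [-2, 0, 1], [-16, 0, 16]].
This matrix has rank 2, so its null space has dimension 3 − 2 = 1.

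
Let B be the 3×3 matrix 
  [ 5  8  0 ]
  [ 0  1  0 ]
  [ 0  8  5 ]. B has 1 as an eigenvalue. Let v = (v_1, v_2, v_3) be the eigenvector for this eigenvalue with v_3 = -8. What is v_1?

B − 1I = [[4, 8, 0], [0, 0, 0], [0, 8, 4]].
Solving (B − 1I)v = 0 gives the eigenspace spanned by (-8, 4, -8).
With v_3 = -8, v = (-8, 4, -8), so v_1 = -8.

-8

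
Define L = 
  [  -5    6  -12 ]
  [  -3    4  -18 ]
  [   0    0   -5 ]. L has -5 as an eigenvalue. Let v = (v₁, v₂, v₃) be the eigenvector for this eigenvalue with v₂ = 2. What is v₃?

1

L + 5I = [[0, 6, -12], [-3, 9, -18], [0, 0, 0]].
Solving (L + 5I)v = 0 gives the eigenspace spanned by (0, 2, 1).
With v₂ = 2, v = (0, 2, 1), so v₃ = 1.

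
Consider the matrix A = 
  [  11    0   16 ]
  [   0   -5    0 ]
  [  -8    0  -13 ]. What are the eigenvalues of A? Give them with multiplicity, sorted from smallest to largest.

-5, -5, 3

Characteristic polynomial: p(μ) = μ^3 + 7μ^2 - 5μ - 75 = (μ - 3)(μ + 5)^2.
Roots (with multiplicity): -5, -5, 3.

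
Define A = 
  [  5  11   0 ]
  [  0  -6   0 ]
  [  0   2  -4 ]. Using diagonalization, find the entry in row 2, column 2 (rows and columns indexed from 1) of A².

36

Characteristic polynomial: s^3 + 5s^2 - 26s - 120 = (s - 5)(s + 4)(s + 6), so the eigenvalues are -6, -4, 5.
s=5: eigenvector (1, 0, 0).
s=-6: eigenvector (-1, 1, -1).
s=-4: eigenvector (0, 0, 1).
P = [[1, -1, 0], [0, 1, 0], [0, -1, 1]], D = diag(5, -6, -4), P⁻¹ = [[1, 1, 0], [0, 1, 0], [0, 1, 1]].
A² = P·diag(25, 36, 16)·P⁻¹ = [[25, -11, 0], [0, 36, 0], [0, -20, 16]].
The requested entry is 36.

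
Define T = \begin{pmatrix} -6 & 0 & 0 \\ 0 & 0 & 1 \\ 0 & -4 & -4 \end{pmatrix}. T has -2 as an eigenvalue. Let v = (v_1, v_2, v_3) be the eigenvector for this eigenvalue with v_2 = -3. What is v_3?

T + 2I = [[-4, 0, 0], [0, 2, 1], [0, -4, -2]].
Solving (T + 2I)v = 0 gives the eigenspace spanned by (0, -3, 6).
With v_2 = -3, v = (0, -3, 6), so v_3 = 6.

6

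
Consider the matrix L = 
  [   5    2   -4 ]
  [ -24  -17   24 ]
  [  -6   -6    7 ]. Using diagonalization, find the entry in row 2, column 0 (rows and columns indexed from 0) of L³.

-366

Characteristic polynomial: λ^3 + 5λ^2 - λ - 5 = (λ - 1)(λ + 1)(λ + 5), so the eigenvalues are -5, -1, 1.
λ=1: eigenvector (1, 0, 1).
λ=-1: eigenvector (-1, -3, -3).
λ=-5: eigenvector (0, 2, 1).
P = [[1, -1, 0], [0, -3, 2], [1, -3, 1]], D = diag(1, -1, -5), P⁻¹ = [[3, 1, -2], [2, 1, -2], [3, 2, -3]].
L³ = P·diag(1, -1, -125)·P⁻¹ = [[5, 2, -4], [-744, -497, 744], [-366, -246, 367]].
The requested entry is -366.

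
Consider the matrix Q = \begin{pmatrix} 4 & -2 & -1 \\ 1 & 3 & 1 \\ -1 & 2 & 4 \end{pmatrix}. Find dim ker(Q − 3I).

1

Q − 3I = [[1, -2, -1], [1, 0, 1], [-1, 2, 1]].
This matrix has rank 2, so its null space has dimension 3 − 2 = 1.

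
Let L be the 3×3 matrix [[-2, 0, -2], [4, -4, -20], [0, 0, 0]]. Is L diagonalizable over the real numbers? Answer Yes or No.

Yes

Characteristic polynomial: p(t) = t^3 + 6t^2 + 8t = t(t + 2)(t + 4).
All 3 eigenvalues are distinct, so L is diagonalizable.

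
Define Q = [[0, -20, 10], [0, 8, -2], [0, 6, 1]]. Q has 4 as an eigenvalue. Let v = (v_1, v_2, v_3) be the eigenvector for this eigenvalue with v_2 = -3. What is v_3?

-6

Q − 4I = [[-4, -20, 10], [0, 4, -2], [0, 6, -3]].
Solving (Q − 4I)v = 0 gives the eigenspace spanned by (0, -3, -6).
With v_2 = -3, v = (0, -3, -6), so v_3 = -6.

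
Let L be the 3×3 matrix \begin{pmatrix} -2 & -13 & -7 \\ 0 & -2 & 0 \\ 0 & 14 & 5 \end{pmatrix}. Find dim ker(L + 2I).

1

L + 2I = [[0, -13, -7], [0, 0, 0], [0, 14, 7]].
This matrix has rank 2, so its null space has dimension 3 − 2 = 1.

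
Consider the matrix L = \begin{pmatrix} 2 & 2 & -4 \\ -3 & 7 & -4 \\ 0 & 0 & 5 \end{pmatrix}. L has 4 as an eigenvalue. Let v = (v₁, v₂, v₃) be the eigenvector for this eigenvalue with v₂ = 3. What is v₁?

L − 4I = [[-2, 2, -4], [-3, 3, -4], [0, 0, 1]].
Solving (L − 4I)v = 0 gives the eigenspace spanned by (3, 3, 0).
With v₂ = 3, v = (3, 3, 0), so v₁ = 3.

3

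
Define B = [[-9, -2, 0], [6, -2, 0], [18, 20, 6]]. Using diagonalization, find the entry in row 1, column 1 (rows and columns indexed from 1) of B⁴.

3309

Characteristic polynomial: t^3 + 5t^2 - 36t - 180 = (t - 6)(t + 5)(t + 6), so the eigenvalues are -6, -5, 6.
t=-5: eigenvector (1, -2, 2).
t=6: eigenvector (0, 0, 1).
t=-6: eigenvector (2, -3, 2).
P = [[1, 0, 2], [-2, 0, -3], [2, 1, 2]], D = diag(-5, 6, -6), P⁻¹ = [[-3, -2, 0], [2, 2, 1], [2, 1, 0]].
B⁴ = P·diag(625, 1296, 1296)·P⁻¹ = [[3309, 1342, 0], [-4026, -1388, 0], [4026, 2684, 1296]].
The requested entry is 3309.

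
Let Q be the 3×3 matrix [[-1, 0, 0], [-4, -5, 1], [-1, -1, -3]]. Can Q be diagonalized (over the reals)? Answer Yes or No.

No

Characteristic polynomial: p(μ) = μ^3 + 9μ^2 + 24μ + 16 = (μ + 1)(μ + 4)^2.
μ = -4 has algebraic multiplicity 2; rank(Q + 4I) = 2, so geometric multiplicity = 1.
Geometric multiplicity < algebraic multiplicity, so Q is not diagonalizable.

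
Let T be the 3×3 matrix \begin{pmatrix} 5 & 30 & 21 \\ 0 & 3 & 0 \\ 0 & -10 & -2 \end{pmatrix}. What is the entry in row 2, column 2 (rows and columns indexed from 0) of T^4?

Characteristic polynomial: μ^3 - 6μ^2 - μ + 30 = (μ - 5)(μ - 3)(μ + 2), so the eigenvalues are -2, 3, 5.
μ=5: eigenvector (1, 0, 0).
μ=3: eigenvector (6, 1, -2).
μ=-2: eigenvector (-3, 0, 1).
P = [[1, 6, -3], [0, 1, 0], [0, -2, 1]], D = diag(5, 3, -2), P⁻¹ = [[1, 0, 3], [0, 1, 0], [0, 2, 1]].
T⁴ = P·diag(625, 81, 16)·P⁻¹ = [[625, 390, 1827], [0, 81, 0], [0, -130, 16]].
The requested entry is 16.

16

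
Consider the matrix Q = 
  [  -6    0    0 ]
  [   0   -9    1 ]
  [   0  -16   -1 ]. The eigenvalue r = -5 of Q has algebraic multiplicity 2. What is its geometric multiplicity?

Q + 5I = [[-1, 0, 0], [0, -4, 1], [0, -16, 4]].
This matrix has rank 2, so its null space has dimension 3 − 2 = 1.

1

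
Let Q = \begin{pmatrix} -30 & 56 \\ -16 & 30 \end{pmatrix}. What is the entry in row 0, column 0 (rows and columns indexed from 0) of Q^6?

64

Characteristic polynomial: t^2 - 4 = (t - 2)(t + 2), so the eigenvalues are -2, 2.
t=2: eigenvector (7, 4).
t=-2: eigenvector (2, 1).
P = [[7, 2], [4, 1]], D = diag(2, -2), P⁻¹ = [[-1, 2], [4, -7]].
Q⁶ = P·diag(64, 64)·P⁻¹ = [[64, 0], [0, 64]].
The requested entry is 64.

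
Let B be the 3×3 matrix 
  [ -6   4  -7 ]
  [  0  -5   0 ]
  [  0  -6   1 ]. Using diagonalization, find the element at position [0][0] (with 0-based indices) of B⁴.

1296

Characteristic polynomial: μ^3 + 10μ^2 + 19μ - 30 = (μ - 1)(μ + 5)(μ + 6), so the eigenvalues are -6, -5, 1.
μ=-6: eigenvector (1, 0, 0).
μ=-5: eigenvector (-3, 1, 1).
μ=1: eigenvector (-1, 0, 1).
P = [[1, -3, -1], [0, 1, 0], [0, 1, 1]], D = diag(-6, -5, 1), P⁻¹ = [[1, 2, 1], [0, 1, 0], [0, -1, 1]].
B⁴ = P·diag(1296, 625, 1)·P⁻¹ = [[1296, 718, 1295], [0, 625, 0], [0, 624, 1]].
The requested entry is 1296.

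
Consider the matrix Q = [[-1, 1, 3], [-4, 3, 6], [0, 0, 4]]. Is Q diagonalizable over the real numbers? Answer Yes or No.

No

Characteristic polynomial: p(λ) = λ^3 - 6λ^2 + 9λ - 4 = (λ - 4)(λ - 1)^2.
λ = 1 has algebraic multiplicity 2; rank(Q − 1I) = 2, so geometric multiplicity = 1.
Geometric multiplicity < algebraic multiplicity, so Q is not diagonalizable.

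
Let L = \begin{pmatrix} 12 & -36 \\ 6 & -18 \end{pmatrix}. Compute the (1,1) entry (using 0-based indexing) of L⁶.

Characteristic polynomial: r^2 + 6r = r(r + 6), so the eigenvalues are -6, 0.
r=0: eigenvector (3, 1).
r=-6: eigenvector (2, 1).
P = [[3, 2], [1, 1]], D = diag(0, -6), P⁻¹ = [[1, -2], [-1, 3]].
L⁶ = P·diag(0, 46656)·P⁻¹ = [[-93312, 279936], [-46656, 139968]].
The requested entry is 139968.

139968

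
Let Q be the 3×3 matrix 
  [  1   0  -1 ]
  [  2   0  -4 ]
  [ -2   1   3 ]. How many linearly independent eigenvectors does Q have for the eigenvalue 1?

1

Q − 1I = [[0, 0, -1], [2, -1, -4], [-2, 1, 2]].
This matrix has rank 2, so its null space has dimension 3 − 2 = 1.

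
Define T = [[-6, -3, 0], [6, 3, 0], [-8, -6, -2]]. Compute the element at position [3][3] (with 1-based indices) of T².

4

Characteristic polynomial: r^3 + 5r^2 + 6r = r(r + 2)(r + 3), so the eigenvalues are -3, -2, 0.
r=-3: eigenvector (1, -1, 2).
r=0: eigenvector (-1, 2, -2).
r=-2: eigenvector (0, 0, 1).
P = [[1, -1, 0], [-1, 2, 0], [2, -2, 1]], D = diag(-3, 0, -2), P⁻¹ = [[2, 1, 0], [1, 1, 0], [-2, 0, 1]].
T² = P·diag(9, 0, 4)·P⁻¹ = [[18, 9, 0], [-18, -9, 0], [28, 18, 4]].
The requested entry is 4.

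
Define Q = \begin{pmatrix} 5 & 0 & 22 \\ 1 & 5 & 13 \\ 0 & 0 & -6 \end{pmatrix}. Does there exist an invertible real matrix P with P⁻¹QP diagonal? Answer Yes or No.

Characteristic polynomial: p(λ) = λ^3 - 4λ^2 - 35λ + 150 = (λ - 5)^2(λ + 6).
λ = 5 has algebraic multiplicity 2; rank(Q − 5I) = 2, so geometric multiplicity = 1.
Geometric multiplicity < algebraic multiplicity, so Q is not diagonalizable.

No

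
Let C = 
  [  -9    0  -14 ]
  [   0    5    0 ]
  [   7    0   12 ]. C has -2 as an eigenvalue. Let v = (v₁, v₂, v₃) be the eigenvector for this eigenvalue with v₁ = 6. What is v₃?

C + 2I = [[-7, 0, -14], [0, 7, 0], [7, 0, 14]].
Solving (C + 2I)v = 0 gives the eigenspace spanned by (6, 0, -3).
With v₁ = 6, v = (6, 0, -3), so v₃ = -3.

-3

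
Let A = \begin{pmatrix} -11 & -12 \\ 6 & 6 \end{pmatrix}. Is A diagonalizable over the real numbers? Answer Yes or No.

Yes

Characteristic polynomial: p(t) = t^2 + 5t + 6 = (t + 2)(t + 3).
All 2 eigenvalues are distinct, so A is diagonalizable.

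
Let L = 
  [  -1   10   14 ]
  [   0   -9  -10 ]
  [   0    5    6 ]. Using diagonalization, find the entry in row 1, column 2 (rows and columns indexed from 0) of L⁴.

510

Characteristic polynomial: s^3 + 4s^2 - s - 4 = (s - 1)(s + 1)(s + 4), so the eigenvalues are -4, -1, 1.
s=-4: eigenvector (-2, 2, -1).
s=1: eigenvector (-2, 1, -1).
s=-1: eigenvector (1, 0, 0).
P = [[-2, -2, 1], [2, 1, 0], [-1, -1, 0]], D = diag(-4, 1, -1), P⁻¹ = [[0, 1, 1], [0, -1, -2], [1, 0, -2]].
L⁴ = P·diag(256, 1, 1)·P⁻¹ = [[1, -510, -510], [0, 511, 510], [0, -255, -254]].
The requested entry is 510.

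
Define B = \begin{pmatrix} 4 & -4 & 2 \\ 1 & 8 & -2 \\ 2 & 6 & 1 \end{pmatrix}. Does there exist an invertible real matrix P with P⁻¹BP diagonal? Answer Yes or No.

No

Characteristic polynomial: p(μ) = μ^3 - 13μ^2 + 56μ - 80 = (μ - 5)(μ - 4)^2.
μ = 4 has algebraic multiplicity 2; rank(B − 4I) = 2, so geometric multiplicity = 1.
Geometric multiplicity < algebraic multiplicity, so B is not diagonalizable.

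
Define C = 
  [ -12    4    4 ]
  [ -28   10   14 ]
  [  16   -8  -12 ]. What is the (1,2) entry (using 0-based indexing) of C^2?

Characteristic polynomial: r^3 + 14r^2 + 64r + 96 = (r + 4)^2(r + 6), so the eigenvalues are -6, -4, -4.
r=-4: eigenvector (1, 4, -2).
r=-6: eigenvector (-2, -7, 4).
r=-4: eigenvector (0, -1, 1).
P = [[1, -2, 0], [4, -7, -1], [-2, 4, 1]], D = diag(-4, -6, -4), P⁻¹ = [[-3, 2, 2], [-2, 1, 1], [2, 0, 1]].
C² = P·diag(16, 36, 16)·P⁻¹ = [[96, -40, -40], [280, -124, -140], [-160, 80, 96]].
The requested entry is -140.

-140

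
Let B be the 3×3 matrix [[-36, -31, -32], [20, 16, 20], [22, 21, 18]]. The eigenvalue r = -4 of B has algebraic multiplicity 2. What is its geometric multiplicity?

B + 4I = [[-32, -31, -32], [20, 20, 20], [22, 21, 22]].
This matrix has rank 2, so its null space has dimension 3 − 2 = 1.

1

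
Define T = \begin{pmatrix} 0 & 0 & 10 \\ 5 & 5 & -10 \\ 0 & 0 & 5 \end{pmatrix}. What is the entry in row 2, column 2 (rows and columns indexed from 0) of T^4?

625

Characteristic polynomial: μ^3 - 10μ^2 + 25μ = μ(μ - 5)^2, so the eigenvalues are 0, 5, 5.
μ=0: eigenvector (1, -1, 0).
μ=5: eigenvector (0, 1, 0).
μ=5: eigenvector (2, 2, 1).
P = [[1, 0, 2], [-1, 1, 2], [0, 0, 1]], D = diag(0, 5, 5), P⁻¹ = [[1, 0, -2], [1, 1, -4], [0, 0, 1]].
T⁴ = P·diag(0, 625, 625)·P⁻¹ = [[0, 0, 1250], [625, 625, -1250], [0, 0, 625]].
The requested entry is 625.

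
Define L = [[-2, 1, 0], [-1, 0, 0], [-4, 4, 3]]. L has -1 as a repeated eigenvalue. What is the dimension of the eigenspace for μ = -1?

L + 1I = [[-1, 1, 0], [-1, 1, 0], [-4, 4, 4]].
This matrix has rank 2, so its null space has dimension 3 − 2 = 1.

1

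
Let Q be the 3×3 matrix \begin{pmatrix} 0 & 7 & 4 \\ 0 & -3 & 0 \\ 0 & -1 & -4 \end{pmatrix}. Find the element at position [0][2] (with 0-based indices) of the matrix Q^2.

-16

Characteristic polynomial: s^3 + 7s^2 + 12s = s(s + 3)(s + 4), so the eigenvalues are -4, -3, 0.
s=0: eigenvector (1, 0, 0).
s=-4: eigenvector (-1, 0, 1).
s=-3: eigenvector (1, -1, 1).
P = [[1, -1, 1], [0, 0, -1], [0, 1, 1]], D = diag(0, -4, -3), P⁻¹ = [[1, 2, 1], [0, 1, 1], [0, -1, 0]].
Q² = P·diag(0, 16, 9)·P⁻¹ = [[0, -25, -16], [0, 9, 0], [0, 7, 16]].
The requested entry is -16.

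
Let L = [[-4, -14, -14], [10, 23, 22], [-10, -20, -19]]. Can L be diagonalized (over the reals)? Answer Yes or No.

Characteristic polynomial: p(r) = r^3 - 13r + 12 = (r - 3)(r - 1)(r + 4).
All 3 eigenvalues are distinct, so L is diagonalizable.

Yes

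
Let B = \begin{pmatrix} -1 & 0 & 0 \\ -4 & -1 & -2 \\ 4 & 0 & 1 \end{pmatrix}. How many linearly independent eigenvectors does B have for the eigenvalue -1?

B + 1I = [[0, 0, 0], [-4, 0, -2], [4, 0, 2]].
This matrix has rank 1, so its null space has dimension 3 − 1 = 2.

2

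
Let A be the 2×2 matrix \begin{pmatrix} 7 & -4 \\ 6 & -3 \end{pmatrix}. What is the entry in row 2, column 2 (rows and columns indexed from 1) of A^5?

-483

Characteristic polynomial: r^2 - 4r + 3 = (r - 3)(r - 1), so the eigenvalues are 1, 3.
r=3: eigenvector (1, 1).
r=1: eigenvector (2, 3).
P = [[1, 2], [1, 3]], D = diag(3, 1), P⁻¹ = [[3, -2], [-1, 1]].
A⁵ = P·diag(243, 1)·P⁻¹ = [[727, -484], [726, -483]].
The requested entry is -483.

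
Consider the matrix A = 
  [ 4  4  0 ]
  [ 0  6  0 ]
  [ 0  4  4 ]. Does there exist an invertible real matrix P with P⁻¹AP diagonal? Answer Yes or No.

Characteristic polynomial: p(s) = s^3 - 14s^2 + 64s - 96 = (s - 6)(s - 4)^2.
s = 4 has algebraic multiplicity 2; rank(A − 4I) = 1, so geometric multiplicity = 2.
Every eigenvalue has geometric = algebraic multiplicity, so A is diagonalizable.

Yes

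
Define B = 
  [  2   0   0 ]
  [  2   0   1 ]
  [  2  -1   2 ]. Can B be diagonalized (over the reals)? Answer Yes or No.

No

Characteristic polynomial: p(r) = r^3 - 4r^2 + 5r - 2 = (r - 2)(r - 1)^2.
r = 1 has algebraic multiplicity 2; rank(B − 1I) = 2, so geometric multiplicity = 1.
Geometric multiplicity < algebraic multiplicity, so B is not diagonalizable.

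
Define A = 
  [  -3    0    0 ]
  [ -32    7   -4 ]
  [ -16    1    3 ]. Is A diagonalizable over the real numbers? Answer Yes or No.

No

Characteristic polynomial: p(s) = s^3 - 7s^2 - 5s + 75 = (s - 5)^2(s + 3).
s = 5 has algebraic multiplicity 2; rank(A − 5I) = 2, so geometric multiplicity = 1.
Geometric multiplicity < algebraic multiplicity, so A is not diagonalizable.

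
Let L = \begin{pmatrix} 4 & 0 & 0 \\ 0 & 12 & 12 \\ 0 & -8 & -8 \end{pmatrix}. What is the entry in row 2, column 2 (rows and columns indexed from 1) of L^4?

768

Characteristic polynomial: r^3 - 8r^2 + 16r = r(r - 4)^2, so the eigenvalues are 0, 4, 4.
r=4: eigenvector (-2, 3, -2).
r=4: eigenvector (1, 0, 0).
r=0: eigenvector (0, -1, 1).
P = [[-2, 1, 0], [3, 0, -1], [-2, 0, 1]], D = diag(4, 4, 0), P⁻¹ = [[0, 1, 1], [1, 2, 2], [0, 2, 3]].
L⁴ = P·diag(256, 256, 0)·P⁻¹ = [[256, 0, 0], [0, 768, 768], [0, -512, -512]].
The requested entry is 768.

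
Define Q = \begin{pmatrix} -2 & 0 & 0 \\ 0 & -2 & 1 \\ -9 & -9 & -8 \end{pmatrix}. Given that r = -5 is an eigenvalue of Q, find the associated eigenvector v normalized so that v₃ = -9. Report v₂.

3

Q + 5I = [[3, 0, 0], [0, 3, 1], [-9, -9, -3]].
Solving (Q + 5I)v = 0 gives the eigenspace spanned by (0, 3, -9).
With v₃ = -9, v = (0, 3, -9), so v₂ = 3.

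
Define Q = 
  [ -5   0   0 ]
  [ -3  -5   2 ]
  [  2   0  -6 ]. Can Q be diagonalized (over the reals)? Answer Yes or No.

No

Characteristic polynomial: p(t) = t^3 + 16t^2 + 85t + 150 = (t + 5)^2(t + 6).
t = -5 has algebraic multiplicity 2; rank(Q + 5I) = 2, so geometric multiplicity = 1.
Geometric multiplicity < algebraic multiplicity, so Q is not diagonalizable.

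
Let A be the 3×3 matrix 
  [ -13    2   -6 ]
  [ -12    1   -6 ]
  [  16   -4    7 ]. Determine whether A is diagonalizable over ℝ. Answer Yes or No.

Characteristic polynomial: p(t) = t^3 + 5t^2 - t - 5 = (t - 1)(t + 1)(t + 5).
All 3 eigenvalues are distinct, so A is diagonalizable.

Yes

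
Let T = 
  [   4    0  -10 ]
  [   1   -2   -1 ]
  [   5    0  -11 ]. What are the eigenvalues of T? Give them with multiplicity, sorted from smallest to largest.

-6, -2, -1

Characteristic polynomial: p(s) = s^3 + 9s^2 + 20s + 12 = (s + 1)(s + 2)(s + 6).
Roots (with multiplicity): -6, -2, -1.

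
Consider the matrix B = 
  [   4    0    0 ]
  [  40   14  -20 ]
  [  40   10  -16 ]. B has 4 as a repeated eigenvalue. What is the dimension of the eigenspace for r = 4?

B − 4I = [[0, 0, 0], [40, 10, -20], [40, 10, -20]].
This matrix has rank 1, so its null space has dimension 3 − 1 = 2.

2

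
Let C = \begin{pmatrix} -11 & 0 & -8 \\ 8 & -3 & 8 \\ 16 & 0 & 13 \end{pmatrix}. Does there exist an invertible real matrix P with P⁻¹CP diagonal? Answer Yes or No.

Characteristic polynomial: p(r) = r^3 + r^2 - 21r - 45 = (r - 5)(r + 3)^2.
r = -3 has algebraic multiplicity 2; rank(C + 3I) = 1, so geometric multiplicity = 2.
Every eigenvalue has geometric = algebraic multiplicity, so C is diagonalizable.

Yes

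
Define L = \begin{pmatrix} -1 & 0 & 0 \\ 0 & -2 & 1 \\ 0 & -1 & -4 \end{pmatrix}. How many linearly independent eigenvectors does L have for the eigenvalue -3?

1

L + 3I = [[2, 0, 0], [0, 1, 1], [0, -1, -1]].
This matrix has rank 2, so its null space has dimension 3 − 2 = 1.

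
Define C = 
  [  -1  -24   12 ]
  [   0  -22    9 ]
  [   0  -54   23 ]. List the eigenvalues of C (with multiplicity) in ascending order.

Characteristic polynomial: p(s) = s^3 - 21s - 20 = (s - 5)(s + 1)(s + 4).
Roots (with multiplicity): -4, -1, 5.

-4, -1, 5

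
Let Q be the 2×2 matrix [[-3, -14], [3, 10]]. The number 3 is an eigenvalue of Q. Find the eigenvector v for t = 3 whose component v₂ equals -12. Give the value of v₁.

Q − 3I = [[-6, -14], [3, 7]].
Solving (Q − 3I)v = 0 gives the eigenspace spanned by (28, -12).
With v₂ = -12, v = (28, -12), so v₁ = 28.

28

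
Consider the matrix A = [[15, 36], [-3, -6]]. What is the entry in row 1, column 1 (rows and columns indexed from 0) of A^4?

-3564

Characteristic polynomial: t^2 - 9t + 18 = (t - 6)(t - 3), so the eigenvalues are 3, 6.
t=3: eigenvector (-3, 1).
t=6: eigenvector (-4, 1).
P = [[-3, -4], [1, 1]], D = diag(3, 6), P⁻¹ = [[1, 4], [-1, -3]].
A⁴ = P·diag(81, 1296)·P⁻¹ = [[4941, 14580], [-1215, -3564]].
The requested entry is -3564.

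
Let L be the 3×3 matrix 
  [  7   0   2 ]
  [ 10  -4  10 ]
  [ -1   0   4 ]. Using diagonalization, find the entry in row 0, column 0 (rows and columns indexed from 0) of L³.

Characteristic polynomial: λ^3 - 7λ^2 - 14λ + 120 = (λ - 6)(λ - 5)(λ + 4), so the eigenvalues are -4, 5, 6.
λ=-4: eigenvector (0, 1, 0).
λ=6: eigenvector (2, 1, -1).
λ=5: eigenvector (-1, 0, 1).
P = [[0, 2, -1], [1, 1, 0], [0, -1, 1]], D = diag(-4, 6, 5), P⁻¹ = [[-1, 1, -1], [1, 0, 1], [1, 0, 2]].
L³ = P·diag(-64, 216, 125)·P⁻¹ = [[307, 0, 182], [280, -64, 280], [-91, 0, 34]].
The requested entry is 307.

307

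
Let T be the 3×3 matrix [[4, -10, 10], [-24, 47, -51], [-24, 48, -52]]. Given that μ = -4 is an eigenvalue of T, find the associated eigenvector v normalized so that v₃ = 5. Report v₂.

5

T + 4I = [[8, -10, 10], [-24, 51, -51], [-24, 48, -48]].
Solving (T + 4I)v = 0 gives the eigenspace spanned by (0, 5, 5).
With v₃ = 5, v = (0, 5, 5), so v₂ = 5.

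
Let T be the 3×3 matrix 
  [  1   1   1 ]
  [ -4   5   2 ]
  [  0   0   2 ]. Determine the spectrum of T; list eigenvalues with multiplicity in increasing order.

Characteristic polynomial: p(r) = r^3 - 8r^2 + 21r - 18 = (r - 3)^2(r - 2).
Roots (with multiplicity): 2, 3, 3.

2, 3, 3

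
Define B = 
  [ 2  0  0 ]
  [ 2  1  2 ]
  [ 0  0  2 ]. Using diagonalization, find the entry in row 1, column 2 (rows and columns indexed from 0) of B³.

Characteristic polynomial: λ^3 - 5λ^2 + 8λ - 4 = (λ - 2)^2(λ - 1), so the eigenvalues are 1, 2, 2.
λ=2: eigenvector (1, 0, -1).
λ=1: eigenvector (0, 1, 0).
λ=2: eigenvector (0, 2, 1).
P = [[1, 0, 0], [0, 1, 2], [-1, 0, 1]], D = diag(2, 1, 2), P⁻¹ = [[1, 0, 0], [-2, 1, -2], [1, 0, 1]].
B³ = P·diag(8, 1, 8)·P⁻¹ = [[8, 0, 0], [14, 1, 14], [0, 0, 8]].
The requested entry is 14.

14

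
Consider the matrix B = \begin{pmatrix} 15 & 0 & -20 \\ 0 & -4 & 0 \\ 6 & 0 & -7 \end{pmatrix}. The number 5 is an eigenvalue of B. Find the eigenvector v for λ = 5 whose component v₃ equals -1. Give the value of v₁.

-2

B − 5I = [[10, 0, -20], [0, -9, 0], [6, 0, -12]].
Solving (B − 5I)v = 0 gives the eigenspace spanned by (-2, 0, -1).
With v₃ = -1, v = (-2, 0, -1), so v₁ = -2.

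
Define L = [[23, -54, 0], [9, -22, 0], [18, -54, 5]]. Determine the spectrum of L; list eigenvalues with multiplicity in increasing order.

-4, 5, 5

Characteristic polynomial: p(λ) = λ^3 - 6λ^2 - 15λ + 100 = (λ - 5)^2(λ + 4).
Roots (with multiplicity): -4, 5, 5.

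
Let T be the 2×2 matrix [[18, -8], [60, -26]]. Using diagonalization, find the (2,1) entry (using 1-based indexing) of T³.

Characteristic polynomial: s^2 + 8s + 12 = (s + 2)(s + 6), so the eigenvalues are -6, -2.
s=-2: eigenvector (-2, -5).
s=-6: eigenvector (1, 3).
P = [[-2, 1], [-5, 3]], D = diag(-2, -6), P⁻¹ = [[-3, 1], [-5, 2]].
T³ = P·diag(-8, -216)·P⁻¹ = [[1032, -416], [3120, -1256]].
The requested entry is 3120.

3120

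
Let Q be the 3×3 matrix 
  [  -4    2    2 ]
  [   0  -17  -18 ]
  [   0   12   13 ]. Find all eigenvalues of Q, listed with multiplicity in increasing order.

-5, -4, 1

Characteristic polynomial: p(s) = s^3 + 8s^2 + 11s - 20 = (s - 1)(s + 4)(s + 5).
Roots (with multiplicity): -5, -4, 1.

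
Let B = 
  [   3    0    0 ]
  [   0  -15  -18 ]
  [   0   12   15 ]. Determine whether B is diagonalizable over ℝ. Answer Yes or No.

Yes

Characteristic polynomial: p(r) = r^3 - 3r^2 - 9r + 27 = (r - 3)^2(r + 3).
r = 3 has algebraic multiplicity 2; rank(B − 3I) = 1, so geometric multiplicity = 2.
Every eigenvalue has geometric = algebraic multiplicity, so B is diagonalizable.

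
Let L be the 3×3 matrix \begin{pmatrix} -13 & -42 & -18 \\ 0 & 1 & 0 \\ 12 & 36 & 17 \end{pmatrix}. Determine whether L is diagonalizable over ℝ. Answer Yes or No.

Yes

Characteristic polynomial: p(s) = s^3 - 5s^2 - s + 5 = (s - 5)(s - 1)(s + 1).
All 3 eigenvalues are distinct, so L is diagonalizable.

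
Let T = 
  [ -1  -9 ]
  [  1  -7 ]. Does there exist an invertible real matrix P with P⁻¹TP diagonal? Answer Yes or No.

No

Characteristic polynomial: p(s) = s^2 + 8s + 16 = (s + 4)^2.
s = -4 has algebraic multiplicity 2; rank(T + 4I) = 1, so geometric multiplicity = 1.
Geometric multiplicity < algebraic multiplicity, so T is not diagonalizable.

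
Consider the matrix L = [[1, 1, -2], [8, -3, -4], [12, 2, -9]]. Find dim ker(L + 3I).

L + 3I = [[4, 1, -2], [8, 0, -4], [12, 2, -6]].
This matrix has rank 2, so its null space has dimension 3 − 2 = 1.

1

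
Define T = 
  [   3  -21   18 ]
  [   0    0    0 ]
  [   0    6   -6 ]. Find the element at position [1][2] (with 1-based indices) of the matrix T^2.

Characteristic polynomial: λ^3 + 3λ^2 - 18λ = λ(λ - 3)(λ + 6), so the eigenvalues are -6, 0, 3.
λ=0: eigenvector (1, 1, 1).
λ=3: eigenvector (1, 0, 0).
λ=-6: eigenvector (-2, 0, 1).
P = [[1, 1, -2], [1, 0, 0], [1, 0, 1]], D = diag(0, 3, -6), P⁻¹ = [[0, 1, 0], [1, -3, 2], [0, -1, 1]].
T² = P·diag(0, 9, 36)·P⁻¹ = [[9, 45, -54], [0, 0, 0], [0, -36, 36]].
The requested entry is 45.

45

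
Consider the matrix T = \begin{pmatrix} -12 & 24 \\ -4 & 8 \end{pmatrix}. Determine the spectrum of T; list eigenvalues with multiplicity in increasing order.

Characteristic polynomial: p(r) = r^2 + 4r = r(r + 4).
Roots (with multiplicity): -4, 0.

-4, 0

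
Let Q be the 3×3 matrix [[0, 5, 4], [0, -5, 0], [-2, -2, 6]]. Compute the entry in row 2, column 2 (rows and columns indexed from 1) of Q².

25

Characteristic polynomial: t^3 - t^2 - 22t + 40 = (t - 4)(t - 2)(t + 5), so the eigenvalues are -5, 2, 4.
t=4: eigenvector (-1, 0, -1).
t=-5: eigenvector (-1, 1, 0).
t=2: eigenvector (2, 0, 1).
P = [[-1, -1, 2], [0, 1, 0], [-1, 0, 1]], D = diag(4, -5, 2), P⁻¹ = [[1, 1, -2], [0, 1, 0], [1, 1, -1]].
Q² = P·diag(16, 25, 4)·P⁻¹ = [[-8, -33, 24], [0, 25, 0], [-12, -12, 28]].
The requested entry is 25.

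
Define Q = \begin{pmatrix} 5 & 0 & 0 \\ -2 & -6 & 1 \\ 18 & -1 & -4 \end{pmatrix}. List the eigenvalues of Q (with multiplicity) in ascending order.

-5, -5, 5

Characteristic polynomial: p(t) = t^3 + 5t^2 - 25t - 125 = (t - 5)(t + 5)^2.
Roots (with multiplicity): -5, -5, 5.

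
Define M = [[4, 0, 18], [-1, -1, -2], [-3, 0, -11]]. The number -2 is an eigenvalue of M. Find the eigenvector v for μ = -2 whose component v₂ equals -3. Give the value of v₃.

M + 2I = [[6, 0, 18], [-1, 1, -2], [-3, 0, -9]].
Solving (M + 2I)v = 0 gives the eigenspace spanned by (-9, -3, 3).
With v₂ = -3, v = (-9, -3, 3), so v₃ = 3.

3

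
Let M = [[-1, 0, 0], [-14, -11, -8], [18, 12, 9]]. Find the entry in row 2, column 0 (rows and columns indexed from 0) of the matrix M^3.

Characteristic polynomial: r^3 + 3r^2 - r - 3 = (r - 1)(r + 1)(r + 3), so the eigenvalues are -3, -1, 1.
r=-1: eigenvector (1, 1, -3).
r=1: eigenvector (0, -2, 3).
r=-3: eigenvector (0, 1, -1).
P = [[1, 0, 0], [1, -2, 1], [-3, 3, -1]], D = diag(-1, 1, -3), P⁻¹ = [[1, 0, 0], [2, 1, 1], [3, 3, 2]].
M³ = P·diag(-1, 1, -27)·P⁻¹ = [[-1, 0, 0], [-86, -83, -56], [90, 84, 57]].
The requested entry is 90.

90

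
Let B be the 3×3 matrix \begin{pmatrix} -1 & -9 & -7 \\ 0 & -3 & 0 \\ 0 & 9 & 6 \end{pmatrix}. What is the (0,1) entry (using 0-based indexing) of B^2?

Characteristic polynomial: λ^3 - 2λ^2 - 21λ - 18 = (λ - 6)(λ + 1)(λ + 3), so the eigenvalues are -3, -1, 6.
λ=-1: eigenvector (1, 0, 0).
λ=-3: eigenvector (1, 1, -1).
λ=6: eigenvector (-1, 0, 1).
P = [[1, 1, -1], [0, 1, 0], [0, -1, 1]], D = diag(-1, -3, 6), P⁻¹ = [[1, 0, 1], [0, 1, 0], [0, 1, 1]].
B² = P·diag(1, 9, 36)·P⁻¹ = [[1, -27, -35], [0, 9, 0], [0, 27, 36]].
The requested entry is -27.

-27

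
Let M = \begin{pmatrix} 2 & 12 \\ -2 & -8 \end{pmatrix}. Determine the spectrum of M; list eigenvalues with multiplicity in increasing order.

-4, -2

Characteristic polynomial: p(s) = s^2 + 6s + 8 = (s + 2)(s + 4).
Roots (with multiplicity): -4, -2.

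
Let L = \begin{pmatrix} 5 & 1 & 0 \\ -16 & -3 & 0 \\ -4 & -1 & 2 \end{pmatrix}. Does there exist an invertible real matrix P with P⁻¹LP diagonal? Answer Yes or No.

Characteristic polynomial: p(t) = t^3 - 4t^2 + 5t - 2 = (t - 2)(t - 1)^2.
t = 1 has algebraic multiplicity 2; rank(L − 1I) = 2, so geometric multiplicity = 1.
Geometric multiplicity < algebraic multiplicity, so L is not diagonalizable.

No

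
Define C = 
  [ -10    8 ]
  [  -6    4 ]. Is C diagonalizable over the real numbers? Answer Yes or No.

Characteristic polynomial: p(μ) = μ^2 + 6μ + 8 = (μ + 2)(μ + 4).
All 2 eigenvalues are distinct, so C is diagonalizable.

Yes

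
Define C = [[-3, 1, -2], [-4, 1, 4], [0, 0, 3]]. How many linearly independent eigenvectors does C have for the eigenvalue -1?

1

C + 1I = [[-2, 1, -2], [-4, 2, 4], [0, 0, 4]].
This matrix has rank 2, so its null space has dimension 3 − 2 = 1.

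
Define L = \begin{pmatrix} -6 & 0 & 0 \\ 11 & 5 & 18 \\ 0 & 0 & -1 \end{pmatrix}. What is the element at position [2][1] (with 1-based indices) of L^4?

Characteristic polynomial: λ^3 + 2λ^2 - 29λ - 30 = (λ - 5)(λ + 1)(λ + 6), so the eigenvalues are -6, -1, 5.
λ=-6: eigenvector (1, -1, 0).
λ=5: eigenvector (0, 1, 0).
λ=-1: eigenvector (0, -3, 1).
P = [[1, 0, 0], [-1, 1, -3], [0, 0, 1]], D = diag(-6, 5, -1), P⁻¹ = [[1, 0, 0], [1, 1, 3], [0, 0, 1]].
L⁴ = P·diag(1296, 625, 1)·P⁻¹ = [[1296, 0, 0], [-671, 625, 1872], [0, 0, 1]].
The requested entry is -671.

-671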